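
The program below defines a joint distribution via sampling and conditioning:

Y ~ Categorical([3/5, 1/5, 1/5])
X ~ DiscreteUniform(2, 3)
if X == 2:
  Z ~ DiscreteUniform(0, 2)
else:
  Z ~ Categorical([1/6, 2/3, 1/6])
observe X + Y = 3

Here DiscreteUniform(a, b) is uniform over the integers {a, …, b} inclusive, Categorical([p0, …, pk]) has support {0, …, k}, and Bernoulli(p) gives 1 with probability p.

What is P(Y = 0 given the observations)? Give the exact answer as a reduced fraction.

Enumerate traces; 6 have nonzero weight after conditioning:
  (Y=0, X=3, Z=0) weight 1/20
  (Y=0, X=3, Z=1) weight 1/5
  (Y=0, X=3, Z=2) weight 1/20
  (Y=1, X=2, Z=0) weight 1/30
  (Y=1, X=2, Z=1) weight 1/30
  (Y=1, X=2, Z=2) weight 1/30
Group by Y:
  weight(Y=0) = 3/10
  weight(Y=1) = 1/10
Total weight = 3/10 + 1/10 = 2/5
P(Y=0 | obs) = 3/10 / 2/5 = 3/4
P(Y=1 | obs) = 1/10 / 2/5 = 1/4

P(Y = 0 | obs) = 3/4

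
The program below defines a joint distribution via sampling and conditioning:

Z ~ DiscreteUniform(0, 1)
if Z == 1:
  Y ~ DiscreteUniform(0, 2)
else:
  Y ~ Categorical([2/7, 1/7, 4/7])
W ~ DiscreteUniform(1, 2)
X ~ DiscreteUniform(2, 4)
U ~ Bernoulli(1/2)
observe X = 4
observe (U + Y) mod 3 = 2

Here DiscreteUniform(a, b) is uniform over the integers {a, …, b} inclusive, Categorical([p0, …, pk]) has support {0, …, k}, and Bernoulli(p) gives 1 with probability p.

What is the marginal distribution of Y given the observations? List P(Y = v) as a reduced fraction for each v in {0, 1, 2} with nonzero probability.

Enumerate traces; 8 have nonzero weight after conditioning:
  (Z=0, Y=1, W=1, X=4, U=1) weight 1/168
  (Z=0, Y=1, W=2, X=4, U=1) weight 1/168
  (Z=0, Y=2, W=1, X=4, U=0) weight 1/42
  (Z=0, Y=2, W=2, X=4, U=0) weight 1/42
  (Z=1, Y=1, W=1, X=4, U=1) weight 1/72
  (Z=1, Y=1, W=2, X=4, U=1) weight 1/72
  (Z=1, Y=2, W=1, X=4, U=0) weight 1/72
  (Z=1, Y=2, W=2, X=4, U=0) weight 1/72
Group by Y:
  weight(Y=1) = 5/126
  weight(Y=2) = 19/252
Total weight = 5/126 + 19/252 = 29/252
P(Y=1 | obs) = 5/126 / 29/252 = 10/29
P(Y=2 | obs) = 19/252 / 29/252 = 19/29

P(Y=1) = 10/29, P(Y=2) = 19/29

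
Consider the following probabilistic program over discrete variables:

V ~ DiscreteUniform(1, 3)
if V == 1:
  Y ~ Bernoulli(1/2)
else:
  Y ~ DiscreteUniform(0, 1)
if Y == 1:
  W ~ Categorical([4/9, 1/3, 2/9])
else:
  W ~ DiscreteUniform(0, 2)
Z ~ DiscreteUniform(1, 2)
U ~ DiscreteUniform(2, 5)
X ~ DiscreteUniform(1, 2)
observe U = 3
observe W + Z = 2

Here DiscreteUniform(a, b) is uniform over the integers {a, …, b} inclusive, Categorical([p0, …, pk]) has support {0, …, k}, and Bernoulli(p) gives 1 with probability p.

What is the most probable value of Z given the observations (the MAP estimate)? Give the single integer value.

argmax_v P(Z = v | obs) = 2

Enumerate traces; 24 have nonzero weight after conditioning:
  (V=1, Y=0, W=0, Z=2, U=3, X=1) weight 1/288
  (V=1, Y=0, W=0, Z=2, U=3, X=2) weight 1/288
  (V=1, Y=0, W=1, Z=1, U=3, X=1) weight 1/288
  (V=1, Y=0, W=1, Z=1, U=3, X=2) weight 1/288
  (V=1, Y=1, W=0, Z=2, U=3, X=1) weight 1/216
  (V=1, Y=1, W=0, Z=2, U=3, X=2) weight 1/216
  (V=1, Y=1, W=1, Z=1, U=3, X=1) weight 1/288
  (V=1, Y=1, W=1, Z=1, U=3, X=2) weight 1/288
  … 16 more
Group by Z:
  weight(Z=1) = 1/24
  weight(Z=2) = 7/144
Total weight = 1/24 + 7/144 = 13/144
P(Z=1 | obs) = 1/24 / 13/144 = 6/13
P(Z=2 | obs) = 7/144 / 13/144 = 7/13
argmax = 2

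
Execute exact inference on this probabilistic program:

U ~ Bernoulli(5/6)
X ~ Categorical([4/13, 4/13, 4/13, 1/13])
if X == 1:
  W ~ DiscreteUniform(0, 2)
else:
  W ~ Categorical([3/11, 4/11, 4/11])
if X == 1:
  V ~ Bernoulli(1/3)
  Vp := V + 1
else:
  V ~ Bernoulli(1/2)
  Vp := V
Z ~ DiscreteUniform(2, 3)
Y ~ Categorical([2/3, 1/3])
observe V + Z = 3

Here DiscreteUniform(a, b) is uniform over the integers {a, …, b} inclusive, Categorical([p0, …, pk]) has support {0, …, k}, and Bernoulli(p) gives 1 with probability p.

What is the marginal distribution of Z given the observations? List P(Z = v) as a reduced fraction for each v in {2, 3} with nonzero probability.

P(Z=2) = 35/78, P(Z=3) = 43/78

Enumerate traces; 96 have nonzero weight after conditioning:
  (U=0, X=0, W=0, V=0, Z=3, Y=0) weight 1/429
  (U=0, X=0, W=0, V=0, Z=3, Y=1) weight 1/858
  (U=0, X=0, W=0, V=1, Z=2, Y=0) weight 1/429
  (U=0, X=0, W=0, V=1, Z=2, Y=1) weight 1/858
  (U=0, X=0, W=1, V=0, Z=3, Y=0) weight 4/1287
  (U=0, X=0, W=1, V=0, Z=3, Y=1) weight 2/1287
  (U=0, X=0, W=1, V=1, Z=2, Y=0) weight 4/1287
  (U=0, X=0, W=1, V=1, Z=2, Y=1) weight 2/1287
  … 88 more
Group by Z:
  weight(Z=2) = 35/156
  weight(Z=3) = 43/156
Total weight = 35/156 + 43/156 = 1/2
P(Z=2 | obs) = 35/156 / 1/2 = 35/78
P(Z=3 | obs) = 43/156 / 1/2 = 43/78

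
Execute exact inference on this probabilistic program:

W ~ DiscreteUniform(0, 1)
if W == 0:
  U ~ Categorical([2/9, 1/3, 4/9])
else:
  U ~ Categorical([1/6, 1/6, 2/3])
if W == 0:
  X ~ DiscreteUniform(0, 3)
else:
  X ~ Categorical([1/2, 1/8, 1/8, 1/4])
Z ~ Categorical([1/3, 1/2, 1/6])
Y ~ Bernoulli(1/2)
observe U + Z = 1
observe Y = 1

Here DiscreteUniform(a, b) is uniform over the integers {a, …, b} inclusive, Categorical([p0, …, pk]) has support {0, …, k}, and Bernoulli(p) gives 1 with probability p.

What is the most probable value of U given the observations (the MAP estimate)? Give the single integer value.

argmax_v P(U = v | obs) = 0

Enumerate traces; 16 have nonzero weight after conditioning:
  (W=0, U=0, X=0, Z=1, Y=1) weight 1/144
  (W=0, U=0, X=1, Z=1, Y=1) weight 1/144
  (W=0, U=0, X=2, Z=1, Y=1) weight 1/144
  (W=0, U=0, X=3, Z=1, Y=1) weight 1/144
  (W=0, U=1, X=0, Z=0, Y=1) weight 1/144
  (W=0, U=1, X=1, Z=0, Y=1) weight 1/144
  (W=0, U=1, X=2, Z=0, Y=1) weight 1/144
  (W=0, U=1, X=3, Z=0, Y=1) weight 1/144
  … 8 more
Group by U:
  weight(U=0) = 7/144
  weight(U=1) = 1/24
Total weight = 7/144 + 1/24 = 13/144
P(U=0 | obs) = 7/144 / 13/144 = 7/13
P(U=1 | obs) = 1/24 / 13/144 = 6/13
argmax = 0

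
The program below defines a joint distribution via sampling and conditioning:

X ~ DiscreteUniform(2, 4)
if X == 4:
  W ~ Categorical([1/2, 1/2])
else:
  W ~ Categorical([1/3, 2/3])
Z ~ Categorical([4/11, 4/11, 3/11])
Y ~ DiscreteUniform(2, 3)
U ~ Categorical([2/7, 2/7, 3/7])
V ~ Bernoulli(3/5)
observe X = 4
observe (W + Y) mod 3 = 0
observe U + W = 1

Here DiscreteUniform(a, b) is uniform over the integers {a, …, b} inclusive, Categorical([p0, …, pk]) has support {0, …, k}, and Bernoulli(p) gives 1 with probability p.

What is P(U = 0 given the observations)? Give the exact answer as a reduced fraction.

P(U = 0 | obs) = 1/2

Enumerate traces; 12 have nonzero weight after conditioning:
  (X=4, W=0, Z=0, Y=3, U=1, V=0) weight 4/1155
  (X=4, W=0, Z=0, Y=3, U=1, V=1) weight 2/385
  (X=4, W=0, Z=1, Y=3, U=1, V=0) weight 4/1155
  (X=4, W=0, Z=1, Y=3, U=1, V=1) weight 2/385
  (X=4, W=0, Z=2, Y=3, U=1, V=0) weight 1/385
  (X=4, W=0, Z=2, Y=3, U=1, V=1) weight 3/770
  (X=4, W=1, Z=0, Y=2, U=0, V=0) weight 4/1155
  (X=4, W=1, Z=0, Y=2, U=0, V=1) weight 2/385
  … 4 more
Group by U:
  weight(U=0) = 1/42
  weight(U=1) = 1/42
Total weight = 1/42 + 1/42 = 1/21
P(U=0 | obs) = 1/42 / 1/21 = 1/2
P(U=1 | obs) = 1/42 / 1/21 = 1/2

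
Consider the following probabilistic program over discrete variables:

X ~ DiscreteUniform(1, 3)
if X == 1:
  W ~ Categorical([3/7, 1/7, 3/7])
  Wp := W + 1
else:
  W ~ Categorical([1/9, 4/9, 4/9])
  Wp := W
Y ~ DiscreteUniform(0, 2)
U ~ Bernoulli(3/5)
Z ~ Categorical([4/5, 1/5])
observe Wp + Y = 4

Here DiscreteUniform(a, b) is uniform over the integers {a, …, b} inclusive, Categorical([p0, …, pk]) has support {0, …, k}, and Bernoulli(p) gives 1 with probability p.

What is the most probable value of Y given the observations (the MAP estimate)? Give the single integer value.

argmax_v P(Y = v | obs) = 2

Enumerate traces; 16 have nonzero weight after conditioning:
  (X=1, W=1, Y=2, U=0, Z=0) weight 8/1575
  (X=1, W=1, Y=2, U=0, Z=1) weight 2/1575
  (X=1, W=1, Y=2, U=1, Z=0) weight 4/525
  (X=1, W=1, Y=2, U=1, Z=1) weight 1/525
  (X=1, W=2, Y=1, U=0, Z=0) weight 8/525
  (X=1, W=2, Y=1, U=0, Z=1) weight 2/525
  (X=1, W=2, Y=1, U=1, Z=0) weight 4/175
  (X=1, W=2, Y=1, U=1, Z=1) weight 1/175
  … 8 more
Group by Y:
  weight(Y=1) = 1/21
  weight(Y=2) = 65/567
Total weight = 1/21 + 65/567 = 92/567
P(Y=1 | obs) = 1/21 / 92/567 = 27/92
P(Y=2 | obs) = 65/567 / 92/567 = 65/92
argmax = 2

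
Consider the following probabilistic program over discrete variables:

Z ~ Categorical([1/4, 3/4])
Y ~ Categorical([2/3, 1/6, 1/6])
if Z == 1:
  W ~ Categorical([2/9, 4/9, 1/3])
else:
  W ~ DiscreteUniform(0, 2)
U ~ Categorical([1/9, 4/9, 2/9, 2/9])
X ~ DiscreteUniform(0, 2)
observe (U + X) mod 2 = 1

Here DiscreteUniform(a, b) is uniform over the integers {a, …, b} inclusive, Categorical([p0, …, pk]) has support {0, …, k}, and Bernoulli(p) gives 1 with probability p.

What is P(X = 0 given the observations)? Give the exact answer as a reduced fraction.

Enumerate traces; 108 have nonzero weight after conditioning:
  (Z=0, Y=0, W=0, U=0, X=1) weight 1/486
  (Z=0, Y=0, W=0, U=1, X=0) weight 2/243
  (Z=0, Y=0, W=0, U=1, X=2) weight 2/243
  (Z=0, Y=0, W=0, U=2, X=1) weight 1/243
  (Z=0, Y=0, W=0, U=3, X=0) weight 1/243
  (Z=0, Y=0, W=0, U=3, X=2) weight 1/243
  (Z=0, Y=0, W=1, U=0, X=1) weight 1/486
  (Z=0, Y=0, W=1, U=1, X=0) weight 2/243
  … 100 more
Group by X:
  weight(X=0) = 2/9
  weight(X=1) = 1/9
  weight(X=2) = 2/9
Total weight = 2/9 + 1/9 + 2/9 = 5/9
P(X=0 | obs) = 2/9 / 5/9 = 2/5
P(X=1 | obs) = 1/9 / 5/9 = 1/5
P(X=2 | obs) = 2/9 / 5/9 = 2/5

P(X = 0 | obs) = 2/5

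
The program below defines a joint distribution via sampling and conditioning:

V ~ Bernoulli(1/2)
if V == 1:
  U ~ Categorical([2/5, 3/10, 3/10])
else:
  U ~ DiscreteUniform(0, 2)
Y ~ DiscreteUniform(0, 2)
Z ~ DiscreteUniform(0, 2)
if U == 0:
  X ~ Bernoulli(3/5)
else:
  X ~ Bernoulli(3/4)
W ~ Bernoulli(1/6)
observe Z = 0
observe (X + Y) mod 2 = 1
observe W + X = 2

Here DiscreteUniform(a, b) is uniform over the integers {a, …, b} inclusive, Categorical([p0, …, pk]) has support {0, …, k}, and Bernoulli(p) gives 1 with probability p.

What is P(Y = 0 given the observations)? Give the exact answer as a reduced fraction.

Enumerate traces; 12 have nonzero weight after conditioning:
  (V=0, U=0, Y=0, Z=0, X=1, W=1) weight 1/540
  (V=0, U=0, Y=2, Z=0, X=1, W=1) weight 1/540
  (V=0, U=1, Y=0, Z=0, X=1, W=1) weight 1/432
  (V=0, U=1, Y=2, Z=0, X=1, W=1) weight 1/432
  (V=0, U=2, Y=0, Z=0, X=1, W=1) weight 1/432
  (V=0, U=2, Y=2, Z=0, X=1, W=1) weight 1/432
  (V=1, U=0, Y=0, Z=0, X=1, W=1) weight 1/450
  (V=1, U=0, Y=2, Z=0, X=1, W=1) weight 1/450
  … 4 more
Group by Y:
  weight(Y=0) = 139/10800
  weight(Y=2) = 139/10800
Total weight = 139/10800 + 139/10800 = 139/5400
P(Y=0 | obs) = 139/10800 / 139/5400 = 1/2
P(Y=2 | obs) = 139/10800 / 139/5400 = 1/2

P(Y = 0 | obs) = 1/2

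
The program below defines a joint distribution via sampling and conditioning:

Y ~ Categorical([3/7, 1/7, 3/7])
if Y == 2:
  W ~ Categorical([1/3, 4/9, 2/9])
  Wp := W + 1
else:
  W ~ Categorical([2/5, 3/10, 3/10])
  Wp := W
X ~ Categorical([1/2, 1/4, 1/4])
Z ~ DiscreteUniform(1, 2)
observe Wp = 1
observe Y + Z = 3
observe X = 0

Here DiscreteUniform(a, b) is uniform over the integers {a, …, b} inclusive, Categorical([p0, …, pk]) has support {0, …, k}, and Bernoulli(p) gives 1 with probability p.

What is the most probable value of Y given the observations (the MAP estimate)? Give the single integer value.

Enumerate traces; 2 have nonzero weight after conditioning:
  (Y=1, W=1, X=0, Z=2) weight 3/280
  (Y=2, W=0, X=0, Z=1) weight 1/28
Group by Y:
  weight(Y=1) = 3/280
  weight(Y=2) = 1/28
Total weight = 3/280 + 1/28 = 13/280
P(Y=1 | obs) = 3/280 / 13/280 = 3/13
P(Y=2 | obs) = 1/28 / 13/280 = 10/13
argmax = 2

argmax_v P(Y = v | obs) = 2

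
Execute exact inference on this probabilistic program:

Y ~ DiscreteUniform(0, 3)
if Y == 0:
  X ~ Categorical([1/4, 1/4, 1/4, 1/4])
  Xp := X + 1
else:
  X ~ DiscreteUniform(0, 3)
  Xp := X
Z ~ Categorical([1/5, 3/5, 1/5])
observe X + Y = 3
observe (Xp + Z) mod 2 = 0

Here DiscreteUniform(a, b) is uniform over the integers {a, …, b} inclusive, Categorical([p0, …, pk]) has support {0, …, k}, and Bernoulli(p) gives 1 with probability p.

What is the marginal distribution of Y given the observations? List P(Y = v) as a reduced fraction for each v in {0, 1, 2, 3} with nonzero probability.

P(Y=0) = 2/9, P(Y=1) = 2/9, P(Y=2) = 1/3, P(Y=3) = 2/9

Enumerate traces; 7 have nonzero weight after conditioning:
  (Y=0, X=3, Z=0) weight 1/80
  (Y=0, X=3, Z=2) weight 1/80
  (Y=1, X=2, Z=0) weight 1/80
  (Y=1, X=2, Z=2) weight 1/80
  (Y=2, X=1, Z=1) weight 3/80
  (Y=3, X=0, Z=0) weight 1/80
  (Y=3, X=0, Z=2) weight 1/80
Group by Y:
  weight(Y=0) = 1/40
  weight(Y=1) = 1/40
  weight(Y=2) = 3/80
  weight(Y=3) = 1/40
Total weight = 1/40 + 1/40 + 3/80 + 1/40 = 9/80
P(Y=0 | obs) = 1/40 / 9/80 = 2/9
P(Y=1 | obs) = 1/40 / 9/80 = 2/9
P(Y=2 | obs) = 3/80 / 9/80 = 1/3
P(Y=3 | obs) = 1/40 / 9/80 = 2/9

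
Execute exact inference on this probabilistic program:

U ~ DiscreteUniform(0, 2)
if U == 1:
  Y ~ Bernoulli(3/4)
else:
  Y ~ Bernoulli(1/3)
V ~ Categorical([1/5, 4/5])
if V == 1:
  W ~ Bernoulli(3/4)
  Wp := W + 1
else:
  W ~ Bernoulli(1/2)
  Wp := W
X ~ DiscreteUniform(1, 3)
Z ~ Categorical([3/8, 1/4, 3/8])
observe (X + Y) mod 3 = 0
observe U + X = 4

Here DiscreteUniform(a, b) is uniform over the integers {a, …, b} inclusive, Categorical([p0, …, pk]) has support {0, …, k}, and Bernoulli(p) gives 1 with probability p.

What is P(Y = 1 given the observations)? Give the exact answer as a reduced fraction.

P(Y = 1 | obs) = 4/7

Enumerate traces; 24 have nonzero weight after conditioning:
  (U=1, Y=0, V=0, W=0, X=3, Z=0) weight 1/960
  (U=1, Y=0, V=0, W=0, X=3, Z=1) weight 1/1440
  (U=1, Y=0, V=0, W=0, X=3, Z=2) weight 1/960
  (U=1, Y=0, V=0, W=1, X=3, Z=0) weight 1/960
  (U=1, Y=0, V=0, W=1, X=3, Z=1) weight 1/1440
  (U=1, Y=0, V=0, W=1, X=3, Z=2) weight 1/960
  (U=1, Y=0, V=1, W=0, X=3, Z=0) weight 1/480
  (U=1, Y=0, V=1, W=0, X=3, Z=1) weight 1/720
  (U=2, Y=1, V=0, W=0, X=2, Z=0) weight 1/720
  … 15 more
Group by Y:
  weight(Y=0) = 1/36
  weight(Y=1) = 1/27
Total weight = 1/36 + 1/27 = 7/108
P(Y=0 | obs) = 1/36 / 7/108 = 3/7
P(Y=1 | obs) = 1/27 / 7/108 = 4/7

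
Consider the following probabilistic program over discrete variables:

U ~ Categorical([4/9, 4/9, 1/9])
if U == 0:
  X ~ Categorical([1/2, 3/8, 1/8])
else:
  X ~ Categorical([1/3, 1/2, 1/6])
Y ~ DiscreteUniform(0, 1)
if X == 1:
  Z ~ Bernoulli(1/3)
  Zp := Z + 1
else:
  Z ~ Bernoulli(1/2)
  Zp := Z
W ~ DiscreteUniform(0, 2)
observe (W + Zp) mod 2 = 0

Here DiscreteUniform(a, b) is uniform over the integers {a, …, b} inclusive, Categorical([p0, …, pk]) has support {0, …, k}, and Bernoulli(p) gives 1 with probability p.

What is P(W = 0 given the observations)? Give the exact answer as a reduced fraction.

P(W = 0 | obs) = 23/77

Enumerate traces; 54 have nonzero weight after conditioning:
  (U=0, X=0, Y=0, Z=0, W=0) weight 1/54
  (U=0, X=0, Y=0, Z=0, W=2) weight 1/54
  (U=0, X=0, Y=0, Z=1, W=1) weight 1/54
  (U=0, X=0, Y=1, Z=0, W=0) weight 1/54
  (U=0, X=0, Y=1, Z=0, W=2) weight 1/54
  (U=0, X=0, Y=1, Z=1, W=1) weight 1/54
  (U=0, X=1, Y=0, Z=0, W=1) weight 1/54
  (U=0, X=1, Y=0, Z=1, W=0) weight 1/108
  … 46 more
Group by W:
  weight(W=0) = 23/162
  weight(W=1) = 31/162
  weight(W=2) = 23/162
Total weight = 23/162 + 31/162 + 23/162 = 77/162
P(W=0 | obs) = 23/162 / 77/162 = 23/77
P(W=1 | obs) = 31/162 / 77/162 = 31/77
P(W=2 | obs) = 23/162 / 77/162 = 23/77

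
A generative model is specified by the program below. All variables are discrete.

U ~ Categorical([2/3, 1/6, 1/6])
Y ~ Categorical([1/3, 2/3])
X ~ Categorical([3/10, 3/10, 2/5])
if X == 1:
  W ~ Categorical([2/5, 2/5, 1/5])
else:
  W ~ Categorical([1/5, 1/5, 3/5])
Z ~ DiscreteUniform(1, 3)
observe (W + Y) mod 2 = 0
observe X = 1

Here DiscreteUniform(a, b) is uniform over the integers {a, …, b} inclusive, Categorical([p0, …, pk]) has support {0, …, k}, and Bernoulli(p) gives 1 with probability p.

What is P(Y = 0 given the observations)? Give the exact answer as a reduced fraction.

Enumerate traces; 27 have nonzero weight after conditioning:
  (U=0, Y=0, X=1, W=0, Z=1) weight 2/225
  (U=0, Y=0, X=1, W=0, Z=2) weight 2/225
  (U=0, Y=0, X=1, W=0, Z=3) weight 2/225
  (U=0, Y=0, X=1, W=2, Z=1) weight 1/225
  (U=0, Y=0, X=1, W=2, Z=2) weight 1/225
  (U=0, Y=0, X=1, W=2, Z=3) weight 1/225
  (U=0, Y=1, X=1, W=1, Z=1) weight 4/225
  (U=0, Y=1, X=1, W=1, Z=2) weight 4/225
  … 19 more
Group by Y:
  weight(Y=0) = 3/50
  weight(Y=1) = 2/25
Total weight = 3/50 + 2/25 = 7/50
P(Y=0 | obs) = 3/50 / 7/50 = 3/7
P(Y=1 | obs) = 2/25 / 7/50 = 4/7

P(Y = 0 | obs) = 3/7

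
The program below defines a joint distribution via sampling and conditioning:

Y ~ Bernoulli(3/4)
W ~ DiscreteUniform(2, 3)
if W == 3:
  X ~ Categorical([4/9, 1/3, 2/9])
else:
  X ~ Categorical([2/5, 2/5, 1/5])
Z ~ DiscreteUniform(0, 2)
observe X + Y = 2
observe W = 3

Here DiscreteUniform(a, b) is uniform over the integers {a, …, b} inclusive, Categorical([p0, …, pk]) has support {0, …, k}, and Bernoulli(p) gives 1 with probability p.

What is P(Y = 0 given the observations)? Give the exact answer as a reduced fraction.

Enumerate traces; 6 have nonzero weight after conditioning:
  (Y=0, W=3, X=2, Z=0) weight 1/108
  (Y=0, W=3, X=2, Z=1) weight 1/108
  (Y=0, W=3, X=2, Z=2) weight 1/108
  (Y=1, W=3, X=1, Z=0) weight 1/24
  (Y=1, W=3, X=1, Z=1) weight 1/24
  (Y=1, W=3, X=1, Z=2) weight 1/24
Group by Y:
  weight(Y=0) = 1/36
  weight(Y=1) = 1/8
Total weight = 1/36 + 1/8 = 11/72
P(Y=0 | obs) = 1/36 / 11/72 = 2/11
P(Y=1 | obs) = 1/8 / 11/72 = 9/11

P(Y = 0 | obs) = 2/11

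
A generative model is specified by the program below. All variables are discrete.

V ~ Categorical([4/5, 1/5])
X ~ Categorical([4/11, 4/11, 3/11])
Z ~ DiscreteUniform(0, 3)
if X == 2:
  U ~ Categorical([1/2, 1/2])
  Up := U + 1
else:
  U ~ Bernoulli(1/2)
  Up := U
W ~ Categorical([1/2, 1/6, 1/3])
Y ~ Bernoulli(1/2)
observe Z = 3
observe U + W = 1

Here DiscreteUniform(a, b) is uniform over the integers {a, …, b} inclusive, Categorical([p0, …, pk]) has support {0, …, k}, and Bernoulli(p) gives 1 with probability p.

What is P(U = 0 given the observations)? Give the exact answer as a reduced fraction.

Enumerate traces; 24 have nonzero weight after conditioning:
  (V=0, X=0, Z=3, U=0, W=1, Y=0) weight 1/330
  (V=0, X=0, Z=3, U=0, W=1, Y=1) weight 1/330
  (V=0, X=0, Z=3, U=1, W=0, Y=0) weight 1/110
  (V=0, X=0, Z=3, U=1, W=0, Y=1) weight 1/110
  (V=0, X=1, Z=3, U=0, W=1, Y=0) weight 1/330
  (V=0, X=1, Z=3, U=0, W=1, Y=1) weight 1/330
  (V=0, X=1, Z=3, U=1, W=0, Y=0) weight 1/110
  (V=0, X=1, Z=3, U=1, W=0, Y=1) weight 1/110
  … 16 more
Group by U:
  weight(U=0) = 1/48
  weight(U=1) = 1/16
Total weight = 1/48 + 1/16 = 1/12
P(U=0 | obs) = 1/48 / 1/12 = 1/4
P(U=1 | obs) = 1/16 / 1/12 = 3/4

P(U = 0 | obs) = 1/4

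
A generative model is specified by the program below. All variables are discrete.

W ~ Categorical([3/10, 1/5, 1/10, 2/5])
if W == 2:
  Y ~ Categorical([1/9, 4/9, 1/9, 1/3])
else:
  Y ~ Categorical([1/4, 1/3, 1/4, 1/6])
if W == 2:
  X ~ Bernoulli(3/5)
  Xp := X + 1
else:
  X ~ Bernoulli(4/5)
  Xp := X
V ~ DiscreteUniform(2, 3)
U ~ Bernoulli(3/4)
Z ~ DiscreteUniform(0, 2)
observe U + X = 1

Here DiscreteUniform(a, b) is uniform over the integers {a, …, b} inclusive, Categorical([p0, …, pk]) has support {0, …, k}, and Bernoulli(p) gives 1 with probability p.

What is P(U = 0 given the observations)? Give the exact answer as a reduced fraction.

P(U = 0 | obs) = 13/24

Enumerate traces; 192 have nonzero weight after conditioning:
  (W=0, Y=0, X=0, V=2, U=1, Z=0) weight 3/1600
  (W=0, Y=0, X=0, V=2, U=1, Z=1) weight 3/1600
  (W=0, Y=0, X=0, V=2, U=1, Z=2) weight 3/1600
  (W=0, Y=0, X=0, V=3, U=1, Z=0) weight 3/1600
  (W=0, Y=0, X=0, V=3, U=1, Z=1) weight 3/1600
  (W=0, Y=0, X=0, V=3, U=1, Z=2) weight 3/1600
  (W=0, Y=0, X=1, V=2, U=0, Z=0) weight 1/400
  (W=0, Y=0, X=1, V=2, U=0, Z=1) weight 1/400
  … 184 more
Group by U:
  weight(U=0) = 39/200
  weight(U=1) = 33/200
Total weight = 39/200 + 33/200 = 9/25
P(U=0 | obs) = 39/200 / 9/25 = 13/24
P(U=1 | obs) = 33/200 / 9/25 = 11/24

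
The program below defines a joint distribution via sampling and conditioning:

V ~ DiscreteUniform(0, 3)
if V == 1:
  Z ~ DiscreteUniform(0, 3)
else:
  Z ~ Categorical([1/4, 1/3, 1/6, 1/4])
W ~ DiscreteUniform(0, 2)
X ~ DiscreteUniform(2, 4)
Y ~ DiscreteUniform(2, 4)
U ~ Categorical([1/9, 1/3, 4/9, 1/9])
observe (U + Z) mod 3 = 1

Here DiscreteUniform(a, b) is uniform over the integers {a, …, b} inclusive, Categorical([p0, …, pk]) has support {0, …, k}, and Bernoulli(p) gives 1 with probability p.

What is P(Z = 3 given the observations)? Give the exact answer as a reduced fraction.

Enumerate traces; 540 have nonzero weight after conditioning:
  (V=0, Z=0, W=0, X=2, Y=2, U=1) weight 1/1296
  (V=0, Z=0, W=0, X=2, Y=3, U=1) weight 1/1296
  (V=0, Z=0, W=0, X=2, Y=4, U=1) weight 1/1296
  (V=0, Z=0, W=0, X=3, Y=2, U=1) weight 1/1296
  (V=0, Z=0, W=0, X=3, Y=3, U=1) weight 1/1296
  (V=0, Z=0, W=0, X=3, Y=4, U=1) weight 1/1296
  (V=0, Z=0, W=0, X=4, Y=2, U=1) weight 1/1296
  (V=0, Z=0, W=0, X=4, Y=3, U=1) weight 1/1296
  (V=0, Z=1, W=0, X=2, Y=2, U=0) weight 1/2916
  (V=0, Z=2, W=0, X=2, Y=2, U=2) weight 1/1458
  … 530 more
Group by Z:
  weight(Z=0) = 1/12
  weight(Z=1) = 5/72
  weight(Z=2) = 1/12
  weight(Z=3) = 1/12
Total weight = 1/12 + 5/72 + 1/12 + 1/12 = 23/72
P(Z=0 | obs) = 1/12 / 23/72 = 6/23
P(Z=1 | obs) = 5/72 / 23/72 = 5/23
P(Z=2 | obs) = 1/12 / 23/72 = 6/23
P(Z=3 | obs) = 1/12 / 23/72 = 6/23

P(Z = 3 | obs) = 6/23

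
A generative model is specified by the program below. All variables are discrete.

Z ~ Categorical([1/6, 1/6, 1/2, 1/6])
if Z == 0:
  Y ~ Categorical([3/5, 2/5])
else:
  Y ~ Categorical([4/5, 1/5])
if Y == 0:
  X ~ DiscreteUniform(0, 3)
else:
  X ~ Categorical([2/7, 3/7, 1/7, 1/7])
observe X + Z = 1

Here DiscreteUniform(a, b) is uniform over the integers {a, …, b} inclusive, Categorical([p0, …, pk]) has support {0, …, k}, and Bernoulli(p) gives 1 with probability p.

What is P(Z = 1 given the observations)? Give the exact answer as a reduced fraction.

P(Z = 1 | obs) = 4/9

Enumerate traces; 4 have nonzero weight after conditioning:
  (Z=0, Y=0, X=1) weight 1/40
  (Z=0, Y=1, X=1) weight 1/35
  (Z=1, Y=0, X=0) weight 1/30
  (Z=1, Y=1, X=0) weight 1/105
Group by Z:
  weight(Z=0) = 3/56
  weight(Z=1) = 3/70
Total weight = 3/56 + 3/70 = 27/280
P(Z=0 | obs) = 3/56 / 27/280 = 5/9
P(Z=1 | obs) = 3/70 / 27/280 = 4/9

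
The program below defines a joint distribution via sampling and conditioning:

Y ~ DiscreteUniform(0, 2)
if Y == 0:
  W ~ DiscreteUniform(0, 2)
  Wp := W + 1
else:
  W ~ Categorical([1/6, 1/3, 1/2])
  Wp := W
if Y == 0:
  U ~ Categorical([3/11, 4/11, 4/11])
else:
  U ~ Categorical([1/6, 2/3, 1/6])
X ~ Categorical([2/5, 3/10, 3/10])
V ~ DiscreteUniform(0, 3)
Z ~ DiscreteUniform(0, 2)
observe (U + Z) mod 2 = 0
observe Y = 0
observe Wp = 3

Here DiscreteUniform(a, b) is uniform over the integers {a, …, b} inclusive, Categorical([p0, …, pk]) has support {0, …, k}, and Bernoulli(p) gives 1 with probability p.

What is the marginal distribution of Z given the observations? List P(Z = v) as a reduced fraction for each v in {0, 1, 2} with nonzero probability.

P(Z=0) = 7/18, P(Z=1) = 2/9, P(Z=2) = 7/18

Enumerate traces; 60 have nonzero weight after conditioning:
  (Y=0, W=2, U=0, X=0, V=0, Z=0) weight 1/990
  (Y=0, W=2, U=0, X=0, V=0, Z=2) weight 1/990
  (Y=0, W=2, U=0, X=0, V=1, Z=0) weight 1/990
  (Y=0, W=2, U=0, X=0, V=1, Z=2) weight 1/990
  (Y=0, W=2, U=0, X=0, V=2, Z=0) weight 1/990
  (Y=0, W=2, U=0, X=0, V=2, Z=2) weight 1/990
  (Y=0, W=2, U=0, X=0, V=3, Z=0) weight 1/990
  (Y=0, W=2, U=0, X=0, V=3, Z=2) weight 1/990
  (Y=0, W=2, U=1, X=0, V=0, Z=1) weight 2/1485
  … 51 more
Group by Z:
  weight(Z=0) = 7/297
  weight(Z=1) = 4/297
  weight(Z=2) = 7/297
Total weight = 7/297 + 4/297 + 7/297 = 2/33
P(Z=0 | obs) = 7/297 / 2/33 = 7/18
P(Z=1 | obs) = 4/297 / 2/33 = 2/9
P(Z=2 | obs) = 7/297 / 2/33 = 7/18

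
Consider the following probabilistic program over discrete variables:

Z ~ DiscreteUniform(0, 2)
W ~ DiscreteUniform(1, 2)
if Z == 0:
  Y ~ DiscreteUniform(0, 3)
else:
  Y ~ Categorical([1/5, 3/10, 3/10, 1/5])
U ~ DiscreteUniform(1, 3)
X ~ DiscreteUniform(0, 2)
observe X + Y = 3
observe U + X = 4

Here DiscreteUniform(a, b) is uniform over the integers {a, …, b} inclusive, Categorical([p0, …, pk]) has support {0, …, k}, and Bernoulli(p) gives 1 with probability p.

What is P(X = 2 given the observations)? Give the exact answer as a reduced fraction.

Enumerate traces; 12 have nonzero weight after conditioning:
  (Z=0, W=1, Y=1, U=2, X=2) weight 1/216
  (Z=0, W=1, Y=2, U=3, X=1) weight 1/216
  (Z=0, W=2, Y=1, U=2, X=2) weight 1/216
  (Z=0, W=2, Y=2, U=3, X=1) weight 1/216
  (Z=1, W=1, Y=1, U=2, X=2) weight 1/180
  (Z=1, W=1, Y=2, U=3, X=1) weight 1/180
  (Z=1, W=2, Y=1, U=2, X=2) weight 1/180
  (Z=1, W=2, Y=2, U=3, X=1) weight 1/180
  … 4 more
Group by X:
  weight(X=1) = 17/540
  weight(X=2) = 17/540
Total weight = 17/540 + 17/540 = 17/270
P(X=1 | obs) = 17/540 / 17/270 = 1/2
P(X=2 | obs) = 17/540 / 17/270 = 1/2

P(X = 2 | obs) = 1/2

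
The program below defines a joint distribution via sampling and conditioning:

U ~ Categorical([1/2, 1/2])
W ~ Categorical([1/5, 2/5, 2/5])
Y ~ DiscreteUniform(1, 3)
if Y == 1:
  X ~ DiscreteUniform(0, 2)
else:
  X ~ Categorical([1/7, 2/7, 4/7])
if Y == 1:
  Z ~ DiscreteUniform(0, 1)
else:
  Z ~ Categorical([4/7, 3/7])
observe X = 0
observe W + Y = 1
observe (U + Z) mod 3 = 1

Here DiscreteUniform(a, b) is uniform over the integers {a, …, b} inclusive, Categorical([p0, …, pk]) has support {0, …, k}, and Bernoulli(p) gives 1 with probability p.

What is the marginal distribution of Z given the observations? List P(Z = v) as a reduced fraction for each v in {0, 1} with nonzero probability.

Enumerate traces; 2 have nonzero weight after conditioning:
  (U=0, W=0, Y=1, X=0, Z=1) weight 1/180
  (U=1, W=0, Y=1, X=0, Z=0) weight 1/180
Group by Z:
  weight(Z=0) = 1/180
  weight(Z=1) = 1/180
Total weight = 1/180 + 1/180 = 1/90
P(Z=0 | obs) = 1/180 / 1/90 = 1/2
P(Z=1 | obs) = 1/180 / 1/90 = 1/2

P(Z=0) = 1/2, P(Z=1) = 1/2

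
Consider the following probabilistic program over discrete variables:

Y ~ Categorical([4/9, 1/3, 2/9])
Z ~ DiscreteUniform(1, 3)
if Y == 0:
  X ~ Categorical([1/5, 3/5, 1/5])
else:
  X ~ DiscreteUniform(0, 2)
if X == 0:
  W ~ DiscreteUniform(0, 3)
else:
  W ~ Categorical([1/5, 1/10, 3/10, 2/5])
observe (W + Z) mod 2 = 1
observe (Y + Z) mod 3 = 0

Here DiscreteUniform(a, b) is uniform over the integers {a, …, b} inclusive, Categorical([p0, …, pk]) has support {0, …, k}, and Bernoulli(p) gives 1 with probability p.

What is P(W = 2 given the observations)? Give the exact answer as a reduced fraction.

P(W = 2 | obs) = 259/675

Enumerate traces; 18 have nonzero weight after conditioning:
  (Y=0, Z=3, X=0, W=0) weight 1/135
  (Y=0, Z=3, X=0, W=2) weight 1/135
  (Y=0, Z=3, X=1, W=0) weight 4/225
  (Y=0, Z=3, X=1, W=2) weight 2/75
  (Y=0, Z=3, X=2, W=0) weight 4/675
  (Y=0, Z=3, X=2, W=2) weight 2/225
  (Y=1, Z=2, X=0, W=1) weight 1/108
  (Y=1, Z=2, X=0, W=3) weight 1/108
  … 10 more
Group by W:
  weight(W=0) = 191/4050
  weight(W=1) = 1/60
  weight(W=2) = 259/4050
  weight(W=3) = 7/180
Total weight = 191/4050 + 1/60 + 259/4050 + 7/180 = 1/6
P(W=0 | obs) = 191/4050 / 1/6 = 191/675
P(W=1 | obs) = 1/60 / 1/6 = 1/10
P(W=2 | obs) = 259/4050 / 1/6 = 259/675
P(W=3 | obs) = 7/180 / 1/6 = 7/30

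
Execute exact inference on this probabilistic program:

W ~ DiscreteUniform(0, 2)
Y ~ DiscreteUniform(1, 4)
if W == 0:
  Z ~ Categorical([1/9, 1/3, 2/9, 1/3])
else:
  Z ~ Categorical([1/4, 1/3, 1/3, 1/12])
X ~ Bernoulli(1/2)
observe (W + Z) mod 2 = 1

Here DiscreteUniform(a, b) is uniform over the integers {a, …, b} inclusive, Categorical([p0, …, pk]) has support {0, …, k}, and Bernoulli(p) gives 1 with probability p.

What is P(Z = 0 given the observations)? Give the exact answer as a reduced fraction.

P(Z = 0 | obs) = 3/20

Enumerate traces; 48 have nonzero weight after conditioning:
  (W=0, Y=1, Z=1, X=0) weight 1/72
  (W=0, Y=1, Z=1, X=1) weight 1/72
  (W=0, Y=1, Z=3, X=0) weight 1/72
  (W=0, Y=1, Z=3, X=1) weight 1/72
  (W=0, Y=2, Z=1, X=0) weight 1/72
  (W=0, Y=2, Z=1, X=1) weight 1/72
  (W=0, Y=2, Z=3, X=0) weight 1/72
  (W=0, Y=2, Z=3, X=1) weight 1/72
  (W=1, Y=1, Z=0, X=0) weight 1/96
  (W=1, Y=1, Z=2, X=0) weight 1/72
  … 38 more
Group by Z:
  weight(Z=0) = 1/12
  weight(Z=1) = 2/9
  weight(Z=2) = 1/9
  weight(Z=3) = 5/36
Total weight = 1/12 + 2/9 + 1/9 + 5/36 = 5/9
P(Z=0 | obs) = 1/12 / 5/9 = 3/20
P(Z=1 | obs) = 2/9 / 5/9 = 2/5
P(Z=2 | obs) = 1/9 / 5/9 = 1/5
P(Z=3 | obs) = 5/36 / 5/9 = 1/4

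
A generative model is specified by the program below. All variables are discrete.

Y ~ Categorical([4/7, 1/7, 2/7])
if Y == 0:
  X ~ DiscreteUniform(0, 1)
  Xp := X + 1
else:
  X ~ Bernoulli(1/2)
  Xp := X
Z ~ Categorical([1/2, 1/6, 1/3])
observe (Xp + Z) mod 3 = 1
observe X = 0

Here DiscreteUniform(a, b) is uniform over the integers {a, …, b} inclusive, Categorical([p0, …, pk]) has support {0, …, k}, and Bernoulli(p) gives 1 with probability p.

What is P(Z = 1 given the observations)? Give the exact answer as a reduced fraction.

P(Z = 1 | obs) = 1/5

Enumerate traces; 3 have nonzero weight after conditioning:
  (Y=0, X=0, Z=0) weight 1/7
  (Y=1, X=0, Z=1) weight 1/84
  (Y=2, X=0, Z=1) weight 1/42
Group by Z:
  weight(Z=0) = 1/7
  weight(Z=1) = 1/28
Total weight = 1/7 + 1/28 = 5/28
P(Z=0 | obs) = 1/7 / 5/28 = 4/5
P(Z=1 | obs) = 1/28 / 5/28 = 1/5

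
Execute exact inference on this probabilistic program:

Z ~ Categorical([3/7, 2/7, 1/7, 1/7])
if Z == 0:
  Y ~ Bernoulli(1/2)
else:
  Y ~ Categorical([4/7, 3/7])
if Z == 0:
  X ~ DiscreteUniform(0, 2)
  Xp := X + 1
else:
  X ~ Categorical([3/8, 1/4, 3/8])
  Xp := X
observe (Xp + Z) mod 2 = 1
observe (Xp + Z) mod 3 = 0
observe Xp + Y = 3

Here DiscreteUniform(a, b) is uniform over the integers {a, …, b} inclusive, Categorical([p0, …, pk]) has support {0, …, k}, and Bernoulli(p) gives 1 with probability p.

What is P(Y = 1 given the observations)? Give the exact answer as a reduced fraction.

P(Y = 1 | obs) = 9/23

Enumerate traces; 2 have nonzero weight after conditioning:
  (Z=0, Y=0, X=2) weight 1/14
  (Z=1, Y=1, X=2) weight 9/196
Group by Y:
  weight(Y=0) = 1/14
  weight(Y=1) = 9/196
Total weight = 1/14 + 9/196 = 23/196
P(Y=0 | obs) = 1/14 / 23/196 = 14/23
P(Y=1 | obs) = 9/196 / 23/196 = 9/23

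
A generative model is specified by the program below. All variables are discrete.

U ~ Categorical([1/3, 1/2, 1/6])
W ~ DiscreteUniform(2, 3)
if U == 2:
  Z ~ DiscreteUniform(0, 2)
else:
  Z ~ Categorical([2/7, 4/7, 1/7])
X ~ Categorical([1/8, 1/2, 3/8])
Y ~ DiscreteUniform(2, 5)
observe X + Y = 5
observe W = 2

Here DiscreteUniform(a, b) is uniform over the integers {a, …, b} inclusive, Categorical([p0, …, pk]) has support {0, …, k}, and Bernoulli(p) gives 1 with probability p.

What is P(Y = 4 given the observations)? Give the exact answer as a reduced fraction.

Enumerate traces; 27 have nonzero weight after conditioning:
  (U=0, W=2, Z=0, X=0, Y=5) weight 1/672
  (U=0, W=2, Z=0, X=1, Y=4) weight 1/168
  (U=0, W=2, Z=0, X=2, Y=3) weight 1/224
  (U=0, W=2, Z=1, X=0, Y=5) weight 1/336
  (U=0, W=2, Z=1, X=1, Y=4) weight 1/84
  (U=0, W=2, Z=1, X=2, Y=3) weight 1/112
  (U=0, W=2, Z=2, X=0, Y=5) weight 1/1344
  (U=0, W=2, Z=2, X=1, Y=4) weight 1/336
  … 19 more
Group by Y:
  weight(Y=3) = 3/64
  weight(Y=4) = 1/16
  weight(Y=5) = 1/64
Total weight = 3/64 + 1/16 + 1/64 = 1/8
P(Y=3 | obs) = 3/64 / 1/8 = 3/8
P(Y=4 | obs) = 1/16 / 1/8 = 1/2
P(Y=5 | obs) = 1/64 / 1/8 = 1/8

P(Y = 4 | obs) = 1/2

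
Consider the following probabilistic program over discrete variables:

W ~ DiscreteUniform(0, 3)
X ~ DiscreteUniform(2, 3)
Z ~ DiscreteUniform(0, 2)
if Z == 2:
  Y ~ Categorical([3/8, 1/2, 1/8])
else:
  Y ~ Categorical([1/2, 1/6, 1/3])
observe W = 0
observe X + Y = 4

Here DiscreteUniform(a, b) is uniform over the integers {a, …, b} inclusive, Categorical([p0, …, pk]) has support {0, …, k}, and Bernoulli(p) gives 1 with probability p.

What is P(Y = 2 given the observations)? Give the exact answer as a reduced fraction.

P(Y = 2 | obs) = 19/39

Enumerate traces; 6 have nonzero weight after conditioning:
  (W=0, X=2, Z=0, Y=2) weight 1/72
  (W=0, X=2, Z=1, Y=2) weight 1/72
  (W=0, X=2, Z=2, Y=2) weight 1/192
  (W=0, X=3, Z=0, Y=1) weight 1/144
  (W=0, X=3, Z=1, Y=1) weight 1/144
  (W=0, X=3, Z=2, Y=1) weight 1/48
Group by Y:
  weight(Y=1) = 5/144
  weight(Y=2) = 19/576
Total weight = 5/144 + 19/576 = 13/192
P(Y=1 | obs) = 5/144 / 13/192 = 20/39
P(Y=2 | obs) = 19/576 / 13/192 = 19/39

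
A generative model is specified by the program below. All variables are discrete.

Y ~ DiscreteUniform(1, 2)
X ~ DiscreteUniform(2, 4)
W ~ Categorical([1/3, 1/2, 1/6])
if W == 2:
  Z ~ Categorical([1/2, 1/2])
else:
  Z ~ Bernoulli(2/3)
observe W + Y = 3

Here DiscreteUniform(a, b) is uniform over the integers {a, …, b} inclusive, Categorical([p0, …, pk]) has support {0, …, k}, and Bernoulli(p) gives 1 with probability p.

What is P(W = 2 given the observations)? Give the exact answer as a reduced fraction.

P(W = 2 | obs) = 1/4

Enumerate traces; 12 have nonzero weight after conditioning:
  (Y=1, X=2, W=2, Z=0) weight 1/72
  (Y=1, X=2, W=2, Z=1) weight 1/72
  (Y=1, X=3, W=2, Z=0) weight 1/72
  (Y=1, X=3, W=2, Z=1) weight 1/72
  (Y=1, X=4, W=2, Z=0) weight 1/72
  (Y=1, X=4, W=2, Z=1) weight 1/72
  (Y=2, X=2, W=1, Z=0) weight 1/36
  (Y=2, X=2, W=1, Z=1) weight 1/18
  … 4 more
Group by W:
  weight(W=1) = 1/4
  weight(W=2) = 1/12
Total weight = 1/4 + 1/12 = 1/3
P(W=1 | obs) = 1/4 / 1/3 = 3/4
P(W=2 | obs) = 1/12 / 1/3 = 1/4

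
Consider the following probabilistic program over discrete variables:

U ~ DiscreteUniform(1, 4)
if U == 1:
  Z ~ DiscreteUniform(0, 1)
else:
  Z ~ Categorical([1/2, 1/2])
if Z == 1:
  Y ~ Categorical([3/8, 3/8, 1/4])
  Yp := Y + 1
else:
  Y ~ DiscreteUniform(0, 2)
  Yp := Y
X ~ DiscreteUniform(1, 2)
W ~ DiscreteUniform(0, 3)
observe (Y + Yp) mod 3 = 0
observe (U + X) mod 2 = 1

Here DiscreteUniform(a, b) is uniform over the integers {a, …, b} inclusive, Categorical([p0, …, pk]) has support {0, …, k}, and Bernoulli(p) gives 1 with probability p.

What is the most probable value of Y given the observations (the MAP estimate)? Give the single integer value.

Enumerate traces; 32 have nonzero weight after conditioning:
  (U=1, Z=0, Y=0, X=2, W=0) weight 1/192
  (U=1, Z=0, Y=0, X=2, W=1) weight 1/192
  (U=1, Z=0, Y=0, X=2, W=2) weight 1/192
  (U=1, Z=0, Y=0, X=2, W=3) weight 1/192
  (U=1, Z=1, Y=1, X=2, W=0) weight 3/512
  (U=1, Z=1, Y=1, X=2, W=1) weight 3/512
  (U=1, Z=1, Y=1, X=2, W=2) weight 3/512
  (U=1, Z=1, Y=1, X=2, W=3) weight 3/512
  … 24 more
Group by Y:
  weight(Y=0) = 1/12
  weight(Y=1) = 3/32
Total weight = 1/12 + 3/32 = 17/96
P(Y=0 | obs) = 1/12 / 17/96 = 8/17
P(Y=1 | obs) = 3/32 / 17/96 = 9/17
argmax = 1

argmax_v P(Y = v | obs) = 1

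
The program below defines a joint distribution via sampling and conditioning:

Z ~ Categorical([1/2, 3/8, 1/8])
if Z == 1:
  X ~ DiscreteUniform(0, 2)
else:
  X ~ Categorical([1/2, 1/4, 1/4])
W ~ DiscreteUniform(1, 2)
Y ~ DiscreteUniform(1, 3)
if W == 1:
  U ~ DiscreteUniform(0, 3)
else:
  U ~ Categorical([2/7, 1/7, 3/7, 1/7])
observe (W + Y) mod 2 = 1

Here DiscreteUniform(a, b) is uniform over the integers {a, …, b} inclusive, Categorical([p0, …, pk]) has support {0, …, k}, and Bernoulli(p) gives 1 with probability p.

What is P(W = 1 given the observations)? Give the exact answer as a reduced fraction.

P(W = 1 | obs) = 1/3

Enumerate traces; 108 have nonzero weight after conditioning:
  (Z=0, X=0, W=1, Y=2, U=0) weight 1/96
  (Z=0, X=0, W=1, Y=2, U=1) weight 1/96
  (Z=0, X=0, W=1, Y=2, U=2) weight 1/96
  (Z=0, X=0, W=1, Y=2, U=3) weight 1/96
  (Z=0, X=0, W=2, Y=1, U=0) weight 1/84
  (Z=0, X=0, W=2, Y=1, U=1) weight 1/168
  (Z=0, X=0, W=2, Y=1, U=2) weight 1/56
  (Z=0, X=0, W=2, Y=1, U=3) weight 1/168
  … 100 more
Group by W:
  weight(W=1) = 1/6
  weight(W=2) = 1/3
Total weight = 1/6 + 1/3 = 1/2
P(W=1 | obs) = 1/6 / 1/2 = 1/3
P(W=2 | obs) = 1/3 / 1/2 = 2/3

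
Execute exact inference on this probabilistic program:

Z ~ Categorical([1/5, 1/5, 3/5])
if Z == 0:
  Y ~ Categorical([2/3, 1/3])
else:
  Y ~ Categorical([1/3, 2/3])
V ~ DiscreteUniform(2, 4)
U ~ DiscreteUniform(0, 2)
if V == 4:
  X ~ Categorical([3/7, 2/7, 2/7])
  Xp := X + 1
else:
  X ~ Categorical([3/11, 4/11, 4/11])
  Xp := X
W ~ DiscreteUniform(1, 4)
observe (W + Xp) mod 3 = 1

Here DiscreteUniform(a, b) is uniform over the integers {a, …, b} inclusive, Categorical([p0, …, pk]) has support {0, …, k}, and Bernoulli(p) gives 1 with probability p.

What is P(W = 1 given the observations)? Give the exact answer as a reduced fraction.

P(W = 1 | obs) = 64/295

Enumerate traces; 216 have nonzero weight after conditioning:
  (Z=0, Y=0, V=2, U=0, X=0, W=1) weight 1/990
  (Z=0, Y=0, V=2, U=0, X=0, W=4) weight 1/990
  (Z=0, Y=0, V=2, U=0, X=1, W=3) weight 2/1485
  (Z=0, Y=0, V=2, U=0, X=2, W=2) weight 2/1485
  (Z=0, Y=0, V=2, U=1, X=0, W=1) weight 1/990
  (Z=0, Y=0, V=2, U=1, X=0, W=4) weight 1/990
  (Z=0, Y=0, V=2, U=1, X=1, W=3) weight 2/1485
  (Z=0, Y=0, V=2, U=1, X=2, W=2) weight 2/1485
  … 208 more
Group by W:
  weight(W=1) = 16/231
  weight(W=2) = 13/154
  weight(W=3) = 89/924
  weight(W=4) = 16/231
Total weight = 16/231 + 13/154 + 89/924 + 16/231 = 295/924
P(W=1 | obs) = 16/231 / 295/924 = 64/295
P(W=2 | obs) = 13/154 / 295/924 = 78/295
P(W=3 | obs) = 89/924 / 295/924 = 89/295
P(W=4 | obs) = 16/231 / 295/924 = 64/295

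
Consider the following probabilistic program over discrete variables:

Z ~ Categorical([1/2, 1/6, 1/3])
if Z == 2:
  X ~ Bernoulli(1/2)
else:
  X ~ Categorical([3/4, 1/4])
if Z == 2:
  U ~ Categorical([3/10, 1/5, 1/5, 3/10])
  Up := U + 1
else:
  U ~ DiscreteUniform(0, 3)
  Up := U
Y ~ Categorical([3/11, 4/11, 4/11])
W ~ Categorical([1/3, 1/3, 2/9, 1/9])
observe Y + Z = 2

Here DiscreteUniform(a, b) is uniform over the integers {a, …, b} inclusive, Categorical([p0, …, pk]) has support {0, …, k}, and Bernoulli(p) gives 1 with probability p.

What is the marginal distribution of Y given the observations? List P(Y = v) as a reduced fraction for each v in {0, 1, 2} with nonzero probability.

Enumerate traces; 96 have nonzero weight after conditioning:
  (Z=0, X=0, U=0, Y=2, W=0) weight 1/88
  (Z=0, X=0, U=0, Y=2, W=1) weight 1/88
  (Z=0, X=0, U=0, Y=2, W=2) weight 1/132
  (Z=0, X=0, U=0, Y=2, W=3) weight 1/264
  (Z=0, X=0, U=1, Y=2, W=0) weight 1/88
  (Z=0, X=0, U=1, Y=2, W=1) weight 1/88
  (Z=0, X=0, U=1, Y=2, W=2) weight 1/132
  (Z=0, X=0, U=1, Y=2, W=3) weight 1/264
  (Z=1, X=0, U=0, Y=1, W=0) weight 1/264
  (Z=2, X=0, U=0, Y=0, W=0) weight 1/220
  … 86 more
Group by Y:
  weight(Y=0) = 1/11
  weight(Y=1) = 2/33
  weight(Y=2) = 2/11
Total weight = 1/11 + 2/33 + 2/11 = 1/3
P(Y=0 | obs) = 1/11 / 1/3 = 3/11
P(Y=1 | obs) = 2/33 / 1/3 = 2/11
P(Y=2 | obs) = 2/11 / 1/3 = 6/11

P(Y=0) = 3/11, P(Y=1) = 2/11, P(Y=2) = 6/11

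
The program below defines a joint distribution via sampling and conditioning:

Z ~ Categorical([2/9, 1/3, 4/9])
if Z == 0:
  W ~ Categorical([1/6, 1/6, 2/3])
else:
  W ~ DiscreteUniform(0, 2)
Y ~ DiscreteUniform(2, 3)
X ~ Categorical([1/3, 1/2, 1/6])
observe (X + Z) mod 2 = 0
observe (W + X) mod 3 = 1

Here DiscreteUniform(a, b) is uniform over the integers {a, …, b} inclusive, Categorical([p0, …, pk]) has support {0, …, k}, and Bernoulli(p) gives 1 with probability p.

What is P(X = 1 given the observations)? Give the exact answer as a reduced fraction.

P(X = 1 | obs) = 1/3

Enumerate traces; 10 have nonzero weight after conditioning:
  (Z=0, W=1, Y=2, X=0) weight 1/162
  (Z=0, W=1, Y=3, X=0) weight 1/162
  (Z=0, W=2, Y=2, X=2) weight 1/81
  (Z=0, W=2, Y=3, X=2) weight 1/81
  (Z=1, W=0, Y=2, X=1) weight 1/36
  (Z=1, W=0, Y=3, X=1) weight 1/36
  (Z=2, W=1, Y=2, X=0) weight 2/81
  (Z=2, W=1, Y=3, X=0) weight 2/81
  … 2 more
Group by X:
  weight(X=0) = 5/81
  weight(X=1) = 1/18
  weight(X=2) = 4/81
Total weight = 5/81 + 1/18 + 4/81 = 1/6
P(X=0 | obs) = 5/81 / 1/6 = 10/27
P(X=1 | obs) = 1/18 / 1/6 = 1/3
P(X=2 | obs) = 4/81 / 1/6 = 8/27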